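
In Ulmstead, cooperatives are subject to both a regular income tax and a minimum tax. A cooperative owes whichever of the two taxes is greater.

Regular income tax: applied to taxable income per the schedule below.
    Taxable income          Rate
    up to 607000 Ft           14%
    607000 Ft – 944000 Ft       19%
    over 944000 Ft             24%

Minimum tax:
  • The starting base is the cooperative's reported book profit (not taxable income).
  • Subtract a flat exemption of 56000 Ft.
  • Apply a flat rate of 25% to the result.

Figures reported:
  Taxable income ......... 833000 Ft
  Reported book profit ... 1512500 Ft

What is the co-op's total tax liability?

Regular income tax:
  607000 Ft × 14% = 84980 Ft
  226000 Ft × 19% = 42940 Ft
  → 127920 Ft

Minimum tax:
  Base (reported book profit): 1512500 Ft
  Less exemption 56000 Ft → base 1456500 Ft
  1456500 Ft × 25% = 364125 Ft

364125 Ft > 127920 Ft, so the minimum tax is the binding amount.

364125 Ft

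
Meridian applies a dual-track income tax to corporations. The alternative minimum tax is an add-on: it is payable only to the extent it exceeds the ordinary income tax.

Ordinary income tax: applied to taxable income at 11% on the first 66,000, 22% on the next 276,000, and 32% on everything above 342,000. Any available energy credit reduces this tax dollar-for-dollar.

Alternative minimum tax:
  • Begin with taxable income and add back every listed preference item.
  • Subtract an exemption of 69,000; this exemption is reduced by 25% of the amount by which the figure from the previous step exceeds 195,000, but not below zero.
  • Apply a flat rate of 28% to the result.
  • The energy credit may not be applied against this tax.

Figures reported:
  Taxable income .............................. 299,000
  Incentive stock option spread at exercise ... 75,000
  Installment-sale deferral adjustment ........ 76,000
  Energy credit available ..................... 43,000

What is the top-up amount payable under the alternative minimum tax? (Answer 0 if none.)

Ordinary income tax:
  66,000 × 11% = 7,260
  233,000 × 22% = 51,260
  → 58,520
  Less energy credit 43,000 → 15,520

Alternative minimum tax:
  Adjusted income: 299,000 + 75,000 + 76,000 = 450,000
  Exemption: 69,000 − 25% × (450,000 − 195,000) = 69,000 − 63,750 = 5,250
  Base: 450,000 − 5,250 = 444,750
  444,750 × 28% = 124,530

Excess of alternative minimum tax over ordinary income tax: 124,530 − 15,520 = 109,010.

109,010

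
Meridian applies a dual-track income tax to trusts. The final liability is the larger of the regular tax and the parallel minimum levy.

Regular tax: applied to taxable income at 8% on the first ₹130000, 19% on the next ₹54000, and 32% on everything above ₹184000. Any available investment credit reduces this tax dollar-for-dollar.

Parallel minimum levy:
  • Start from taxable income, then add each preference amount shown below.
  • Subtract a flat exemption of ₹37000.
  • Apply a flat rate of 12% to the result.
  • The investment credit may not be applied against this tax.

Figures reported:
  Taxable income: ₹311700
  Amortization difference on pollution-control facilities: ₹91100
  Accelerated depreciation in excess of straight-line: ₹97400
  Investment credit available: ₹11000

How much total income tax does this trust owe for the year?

Regular tax:
  ₹130000 × 8% = ₹10400
  ₹54000 × 19% = ₹10260
  ₹127700 × 32% = ₹40864
  → ₹61524
  Less investment credit ₹11000 → ₹50524

Parallel minimum levy:
  Adjusted income: ₹311700 + ₹91100 + ₹97400 = ₹500200
  Less exemption ₹37000 → base ₹463200
  ₹463200 × 12% = ₹55584

₹55584 > ₹50524, so the parallel minimum levy is the binding amount.

₹55584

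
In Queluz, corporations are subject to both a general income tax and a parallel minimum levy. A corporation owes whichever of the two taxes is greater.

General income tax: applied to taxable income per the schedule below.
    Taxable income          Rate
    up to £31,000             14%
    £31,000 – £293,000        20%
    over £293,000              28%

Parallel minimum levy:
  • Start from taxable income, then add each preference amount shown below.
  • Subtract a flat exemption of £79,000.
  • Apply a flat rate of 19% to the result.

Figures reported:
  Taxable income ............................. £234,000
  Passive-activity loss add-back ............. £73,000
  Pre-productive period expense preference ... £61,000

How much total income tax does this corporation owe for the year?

Parallel minimum levy:
  Adjusted income: £234,000 + £73,000 + £61,000 = £368,000
  Less exemption £79,000 → base £289,000
  £289,000 × 19% = £54,910

General income tax:
  £31,000 × 14% = £4,340
  £203,000 × 20% = £40,600
  → £44,940

£54,910 > £44,940, so the parallel minimum levy is the binding amount.

£54,910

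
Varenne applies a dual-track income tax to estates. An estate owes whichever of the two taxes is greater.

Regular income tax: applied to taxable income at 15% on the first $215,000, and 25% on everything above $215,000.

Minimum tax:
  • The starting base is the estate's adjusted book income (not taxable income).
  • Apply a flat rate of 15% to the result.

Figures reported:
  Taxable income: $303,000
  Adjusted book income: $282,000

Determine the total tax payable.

$54,250

Regular income tax:
  $215,000 × 15% = $32,250
  $88,000 × 25% = $22,000
  → $54,250

Minimum tax:
  Base (adjusted book income): $282,000
  $282,000 × 15% = $42,300

$54,250 > $42,300, so the regular income tax governs.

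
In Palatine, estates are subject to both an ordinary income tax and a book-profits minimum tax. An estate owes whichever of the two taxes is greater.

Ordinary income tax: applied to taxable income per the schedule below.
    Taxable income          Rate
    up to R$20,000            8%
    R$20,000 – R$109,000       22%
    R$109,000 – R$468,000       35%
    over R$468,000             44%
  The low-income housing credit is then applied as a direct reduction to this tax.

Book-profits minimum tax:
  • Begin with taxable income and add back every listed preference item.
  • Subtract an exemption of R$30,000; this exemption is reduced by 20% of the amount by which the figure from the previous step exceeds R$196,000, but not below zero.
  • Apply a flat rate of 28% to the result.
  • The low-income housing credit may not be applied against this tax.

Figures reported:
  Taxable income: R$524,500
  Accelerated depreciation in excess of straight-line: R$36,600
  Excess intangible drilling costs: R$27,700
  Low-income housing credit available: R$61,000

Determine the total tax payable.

Book-profits minimum tax:
  Adjusted income: R$524,500 + R$36,600 + R$27,700 = R$588,800
  Exemption: 20% × (R$588,800 − R$196,000) = R$78,560 ≥ R$30,000, so the exemption is fully phased out
  Base: R$588,800 − R$0 = R$588,800
  R$588,800 × 28% = R$164,864

Ordinary income tax:
  R$20,000 × 8% = R$1,600
  R$89,000 × 22% = R$19,580
  R$359,000 × 35% = R$125,650
  R$56,500 × 44% = R$24,860
  → R$171,690
  Less low-income housing credit R$61,000 → R$110,690

R$164,864 > R$110,690, so the book-profits minimum tax is the binding amount.

R$164,864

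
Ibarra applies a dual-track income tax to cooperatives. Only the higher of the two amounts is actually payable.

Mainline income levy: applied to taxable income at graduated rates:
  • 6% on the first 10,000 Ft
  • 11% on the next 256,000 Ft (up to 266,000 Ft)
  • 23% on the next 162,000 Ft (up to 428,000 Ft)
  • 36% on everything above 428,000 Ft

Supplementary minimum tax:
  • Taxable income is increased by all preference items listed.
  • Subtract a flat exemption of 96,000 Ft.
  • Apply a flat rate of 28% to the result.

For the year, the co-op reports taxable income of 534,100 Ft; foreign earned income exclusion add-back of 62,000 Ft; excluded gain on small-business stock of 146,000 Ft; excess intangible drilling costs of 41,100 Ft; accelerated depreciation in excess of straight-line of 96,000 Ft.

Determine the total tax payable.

Supplementary minimum tax:
  Adjusted income: 534,100 Ft + 62,000 Ft + 146,000 Ft + 41,100 Ft + 96,000 Ft = 879,200 Ft
  Less exemption 96,000 Ft → base 783,200 Ft
  783,200 Ft × 28% = 219,296 Ft

Mainline income levy:
  10,000 Ft × 6% = 600 Ft
  256,000 Ft × 11% = 28,160 Ft
  162,000 Ft × 23% = 37,260 Ft
  106,100 Ft × 36% = 38,196 Ft
  → 104,216 Ft

219,296 Ft > 104,216 Ft, so the supplementary minimum tax is the binding amount.

219,296 Ft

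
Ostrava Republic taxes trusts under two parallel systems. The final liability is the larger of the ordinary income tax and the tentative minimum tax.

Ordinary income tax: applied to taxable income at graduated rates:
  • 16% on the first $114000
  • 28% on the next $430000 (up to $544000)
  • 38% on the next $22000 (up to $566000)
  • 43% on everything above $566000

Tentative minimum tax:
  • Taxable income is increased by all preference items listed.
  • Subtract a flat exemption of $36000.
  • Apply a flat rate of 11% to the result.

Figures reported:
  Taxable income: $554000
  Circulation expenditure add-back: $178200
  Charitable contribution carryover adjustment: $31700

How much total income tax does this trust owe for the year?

Ordinary income tax:
  $114000 × 16% = $18240
  $430000 × 28% = $120400
  $10000 × 38% = $3800
  → $142440

Tentative minimum tax:
  Adjusted income: $554000 + $178200 + $31700 = $763900
  Less exemption $36000 → base $727900
  $727900 × 11% = $80069

$142440 > $80069, so the ordinary income tax governs.

$142440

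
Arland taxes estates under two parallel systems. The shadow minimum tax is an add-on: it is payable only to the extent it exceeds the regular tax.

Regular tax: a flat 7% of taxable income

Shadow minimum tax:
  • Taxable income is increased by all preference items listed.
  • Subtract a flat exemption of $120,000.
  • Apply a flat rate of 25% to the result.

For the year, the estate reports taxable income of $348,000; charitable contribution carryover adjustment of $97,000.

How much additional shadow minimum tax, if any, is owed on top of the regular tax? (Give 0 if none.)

$56,890

Regular tax:
  $348,000 × 7% = $24,360

Shadow minimum tax:
  Adjusted income: $348,000 + $97,000 = $445,000
  Less exemption $120,000 → base $325,000
  $325,000 × 25% = $81,250

Excess of shadow minimum tax over regular tax: $81,250 − $24,360 = $56,890.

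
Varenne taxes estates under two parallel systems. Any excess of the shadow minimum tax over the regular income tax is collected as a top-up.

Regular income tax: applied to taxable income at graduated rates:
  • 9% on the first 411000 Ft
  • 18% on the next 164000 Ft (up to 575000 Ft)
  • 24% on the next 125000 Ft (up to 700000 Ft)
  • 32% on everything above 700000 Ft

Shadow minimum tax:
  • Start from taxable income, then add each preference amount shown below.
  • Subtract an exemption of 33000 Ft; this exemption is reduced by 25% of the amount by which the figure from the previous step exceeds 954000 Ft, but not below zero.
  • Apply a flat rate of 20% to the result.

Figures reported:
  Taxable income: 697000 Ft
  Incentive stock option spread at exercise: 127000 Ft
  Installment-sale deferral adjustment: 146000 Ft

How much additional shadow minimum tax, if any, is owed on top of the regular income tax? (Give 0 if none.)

92410 Ft

Shadow minimum tax:
  Adjusted income: 697000 Ft + 127000 Ft + 146000 Ft = 970000 Ft
  Exemption: 33000 Ft − 25% × (970000 Ft − 954000 Ft) = 33000 Ft − 4000 Ft = 29000 Ft
  Base: 970000 Ft − 29000 Ft = 941000 Ft
  941000 Ft × 20% = 188200 Ft

Regular income tax:
  411000 Ft × 9% = 36990 Ft
  164000 Ft × 18% = 29520 Ft
  122000 Ft × 24% = 29280 Ft
  → 95790 Ft

Excess of shadow minimum tax over regular income tax: 188200 Ft − 95790 Ft = 92410 Ft.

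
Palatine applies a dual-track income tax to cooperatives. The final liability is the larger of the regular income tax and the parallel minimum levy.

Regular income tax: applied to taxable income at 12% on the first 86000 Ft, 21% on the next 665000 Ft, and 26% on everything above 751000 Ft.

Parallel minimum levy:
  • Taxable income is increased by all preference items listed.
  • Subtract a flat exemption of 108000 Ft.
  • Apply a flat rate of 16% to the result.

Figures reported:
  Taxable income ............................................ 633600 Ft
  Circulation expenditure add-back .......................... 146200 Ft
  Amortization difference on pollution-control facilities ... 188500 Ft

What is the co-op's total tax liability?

Parallel minimum levy:
  Adjusted income: 633600 Ft + 146200 Ft + 188500 Ft = 968300 Ft
  Less exemption 108000 Ft → base 860300 Ft
  860300 Ft × 16% = 137648 Ft

Regular income tax:
  86000 Ft × 12% = 10320 Ft
  547600 Ft × 21% = 114996 Ft
  → 125316 Ft

137648 Ft > 125316 Ft, so the parallel minimum levy is the binding amount.

137648 Ft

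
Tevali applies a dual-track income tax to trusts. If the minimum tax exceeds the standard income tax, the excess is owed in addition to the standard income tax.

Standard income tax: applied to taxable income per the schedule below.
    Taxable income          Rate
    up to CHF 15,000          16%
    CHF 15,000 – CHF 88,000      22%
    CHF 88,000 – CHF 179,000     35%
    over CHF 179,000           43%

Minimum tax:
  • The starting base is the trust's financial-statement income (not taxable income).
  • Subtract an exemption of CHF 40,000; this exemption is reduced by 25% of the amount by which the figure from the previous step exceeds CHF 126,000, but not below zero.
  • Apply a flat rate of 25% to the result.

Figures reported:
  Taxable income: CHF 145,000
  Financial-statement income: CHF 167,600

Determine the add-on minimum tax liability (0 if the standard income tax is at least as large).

CHF 0

Minimum tax:
  Base (financial-statement income): CHF 167,600
  Exemption: CHF 40,000 − 25% × (CHF 167,600 − CHF 126,000) = CHF 40,000 − CHF 10,400 = CHF 29,600
  Base: CHF 167,600 − CHF 29,600 = CHF 138,000
  CHF 138,000 × 25% = CHF 34,500

Standard income tax:
  CHF 15,000 × 16% = CHF 2,400
  CHF 73,000 × 22% = CHF 16,060
  CHF 57,000 × 35% = CHF 19,950
  → CHF 38,410

CHF 34,500 ≤ CHF 38,410, so no add-on is due.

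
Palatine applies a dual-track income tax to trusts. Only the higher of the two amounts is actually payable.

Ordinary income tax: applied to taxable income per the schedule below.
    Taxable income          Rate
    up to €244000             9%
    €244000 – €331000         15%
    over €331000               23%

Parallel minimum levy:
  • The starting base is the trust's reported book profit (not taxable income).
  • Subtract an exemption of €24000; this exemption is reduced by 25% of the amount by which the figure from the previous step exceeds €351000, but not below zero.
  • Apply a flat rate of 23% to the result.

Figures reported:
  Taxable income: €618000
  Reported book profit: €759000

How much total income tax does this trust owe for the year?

Ordinary income tax:
  €244000 × 9% = €21960
  €87000 × 15% = €13050
  €287000 × 23% = €66010
  → €101020

Parallel minimum levy:
  Base (reported book profit): €759000
  Exemption: 25% × (€759000 − €351000) = €102000 ≥ €24000, so the exemption is fully phased out
  Base: €759000 − €0 = €759000
  €759000 × 23% = €174570

€174570 > €101020, so the parallel minimum levy is the binding amount.

€174570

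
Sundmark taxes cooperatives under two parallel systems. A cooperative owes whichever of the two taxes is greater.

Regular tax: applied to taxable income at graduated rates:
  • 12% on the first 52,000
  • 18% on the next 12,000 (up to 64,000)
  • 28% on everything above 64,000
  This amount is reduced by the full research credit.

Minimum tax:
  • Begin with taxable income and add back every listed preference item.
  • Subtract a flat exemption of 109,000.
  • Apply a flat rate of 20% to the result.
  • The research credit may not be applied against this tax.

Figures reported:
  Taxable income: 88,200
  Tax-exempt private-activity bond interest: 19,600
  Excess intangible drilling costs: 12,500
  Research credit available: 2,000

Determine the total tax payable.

13,176

Regular tax:
  52,000 × 12% = 6,240
  12,000 × 18% = 2,160
  24,200 × 28% = 6,776
  → 15,176
  Less research credit 2,000 → 13,176

Minimum tax:
  Adjusted income: 88,200 + 19,600 + 12,500 = 120,300
  Less exemption 109,000 → base 11,300
  11,300 × 20% = 2,260

13,176 > 2,260, so the regular tax governs.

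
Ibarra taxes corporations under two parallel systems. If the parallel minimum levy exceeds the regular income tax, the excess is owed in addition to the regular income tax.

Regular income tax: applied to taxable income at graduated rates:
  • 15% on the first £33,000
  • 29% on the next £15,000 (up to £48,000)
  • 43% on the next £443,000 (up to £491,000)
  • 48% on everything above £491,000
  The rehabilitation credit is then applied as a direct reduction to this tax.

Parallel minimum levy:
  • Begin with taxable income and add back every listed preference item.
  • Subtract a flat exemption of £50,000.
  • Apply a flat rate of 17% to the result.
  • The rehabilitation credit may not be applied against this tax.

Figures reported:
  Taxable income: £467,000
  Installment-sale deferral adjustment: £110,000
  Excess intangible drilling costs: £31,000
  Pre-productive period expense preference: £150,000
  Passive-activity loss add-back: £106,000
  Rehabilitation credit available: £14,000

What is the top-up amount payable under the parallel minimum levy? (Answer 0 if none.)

Parallel minimum levy:
  Adjusted income: £467,000 + £110,000 + £31,000 + £150,000 + £106,000 = £864,000
  Less exemption £50,000 → base £814,000
  £814,000 × 17% = £138,380

Regular income tax:
  £33,000 × 15% = £4,950
  £15,000 × 29% = £4,350
  £419,000 × 43% = £180,170
  → £189,470
  Less rehabilitation credit £14,000 → £175,470

£138,380 ≤ £175,470, so no add-on is due.

£0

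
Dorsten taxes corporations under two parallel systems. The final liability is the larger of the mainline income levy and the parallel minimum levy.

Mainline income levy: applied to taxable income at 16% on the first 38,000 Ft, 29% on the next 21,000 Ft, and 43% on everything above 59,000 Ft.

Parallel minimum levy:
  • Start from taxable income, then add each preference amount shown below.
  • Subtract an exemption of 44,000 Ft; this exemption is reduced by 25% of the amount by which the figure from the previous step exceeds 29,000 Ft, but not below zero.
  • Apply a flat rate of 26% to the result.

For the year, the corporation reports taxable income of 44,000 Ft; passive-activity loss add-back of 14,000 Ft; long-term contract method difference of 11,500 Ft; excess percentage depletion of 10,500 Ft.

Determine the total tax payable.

Parallel minimum levy:
  Adjusted income: 44,000 Ft + 14,000 Ft + 11,500 Ft + 10,500 Ft = 80,000 Ft
  Exemption: 44,000 Ft − 25% × (80,000 Ft − 29,000 Ft) = 44,000 Ft − 12,750 Ft = 31,250 Ft
  Base: 80,000 Ft − 31,250 Ft = 48,750 Ft
  48,750 Ft × 26% = 12,675 Ft

Mainline income levy:
  38,000 Ft × 16% = 6,080 Ft
  6,000 Ft × 29% = 1,740 Ft
  → 7,820 Ft

12,675 Ft > 7,820 Ft, so the parallel minimum levy is the binding amount.

12,675 Ft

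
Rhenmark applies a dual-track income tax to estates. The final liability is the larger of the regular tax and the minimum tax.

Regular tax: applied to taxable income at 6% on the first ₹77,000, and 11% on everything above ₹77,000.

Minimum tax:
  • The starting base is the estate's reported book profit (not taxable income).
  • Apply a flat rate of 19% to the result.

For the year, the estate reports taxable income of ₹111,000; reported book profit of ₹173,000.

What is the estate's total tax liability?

₹32,870

Regular tax:
  ₹77,000 × 6% = ₹4,620
  ₹34,000 × 11% = ₹3,740
  → ₹8,360

Minimum tax:
  Base (reported book profit): ₹173,000
  ₹173,000 × 19% = ₹32,870

₹32,870 > ₹8,360, so the minimum tax is the binding amount.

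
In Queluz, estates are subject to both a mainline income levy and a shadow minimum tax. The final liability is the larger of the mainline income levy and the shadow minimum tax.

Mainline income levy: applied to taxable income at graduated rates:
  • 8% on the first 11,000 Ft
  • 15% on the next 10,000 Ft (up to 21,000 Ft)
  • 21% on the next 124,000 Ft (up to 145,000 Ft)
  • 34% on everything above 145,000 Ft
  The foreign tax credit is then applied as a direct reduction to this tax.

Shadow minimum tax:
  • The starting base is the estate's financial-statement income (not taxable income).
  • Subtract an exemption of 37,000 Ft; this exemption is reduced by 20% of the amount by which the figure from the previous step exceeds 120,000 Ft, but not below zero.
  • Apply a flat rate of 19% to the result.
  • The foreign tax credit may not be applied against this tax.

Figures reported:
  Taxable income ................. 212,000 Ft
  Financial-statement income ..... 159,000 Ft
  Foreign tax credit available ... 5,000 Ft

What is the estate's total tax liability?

46,200 Ft

Mainline income levy:
  11,000 Ft × 8% = 880 Ft
  10,000 Ft × 15% = 1,500 Ft
  124,000 Ft × 21% = 26,040 Ft
  67,000 Ft × 34% = 22,780 Ft
  → 51,200 Ft
  Less foreign tax credit 5,000 Ft → 46,200 Ft

Shadow minimum tax:
  Base (financial-statement income): 159,000 Ft
  Exemption: 37,000 Ft − 20% × (159,000 Ft − 120,000 Ft) = 37,000 Ft − 7,800 Ft = 29,200 Ft
  Base: 159,000 Ft − 29,200 Ft = 129,800 Ft
  129,800 Ft × 19% = 24,662 Ft

46,200 Ft > 24,662 Ft, so the mainline income levy governs.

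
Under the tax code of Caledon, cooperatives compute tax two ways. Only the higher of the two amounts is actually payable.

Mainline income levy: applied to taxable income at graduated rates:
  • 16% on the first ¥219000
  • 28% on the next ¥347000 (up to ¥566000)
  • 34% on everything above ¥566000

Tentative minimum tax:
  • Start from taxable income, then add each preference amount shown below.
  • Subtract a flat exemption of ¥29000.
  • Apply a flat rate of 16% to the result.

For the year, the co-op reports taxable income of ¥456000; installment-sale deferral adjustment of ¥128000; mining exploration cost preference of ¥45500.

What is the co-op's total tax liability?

¥101400

Mainline income levy:
  ¥219000 × 16% = ¥35040
  ¥237000 × 28% = ¥66360
  → ¥101400

Tentative minimum tax:
  Adjusted income: ¥456000 + ¥128000 + ¥45500 = ¥629500
  Less exemption ¥29000 → base ¥600500
  ¥600500 × 16% = ¥96080

¥101400 > ¥96080, so the mainline income levy governs.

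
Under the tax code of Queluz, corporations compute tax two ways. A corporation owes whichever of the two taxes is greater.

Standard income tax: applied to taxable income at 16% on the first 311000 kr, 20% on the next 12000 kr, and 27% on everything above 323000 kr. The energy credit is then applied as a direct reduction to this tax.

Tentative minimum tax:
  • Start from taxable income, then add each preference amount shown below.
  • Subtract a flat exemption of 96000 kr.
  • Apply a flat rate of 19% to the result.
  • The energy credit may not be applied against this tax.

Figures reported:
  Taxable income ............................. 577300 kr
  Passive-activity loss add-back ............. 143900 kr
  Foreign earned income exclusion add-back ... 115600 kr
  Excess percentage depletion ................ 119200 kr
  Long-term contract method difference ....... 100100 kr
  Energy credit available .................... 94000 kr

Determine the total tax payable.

182419 kr

Tentative minimum tax:
  Adjusted income: 577300 kr + 143900 kr + 115600 kr + 119200 kr + 100100 kr = 1056100 kr
  Less exemption 96000 kr → base 960100 kr
  960100 kr × 19% = 182419 kr

Standard income tax:
  311000 kr × 16% = 49760 kr
  12000 kr × 20% = 2400 kr
  254300 kr × 27% = 68661 kr
  → 120821 kr
  Less energy credit 94000 kr → 26821 kr

182419 kr > 26821 kr, so the tentative minimum tax is the binding amount.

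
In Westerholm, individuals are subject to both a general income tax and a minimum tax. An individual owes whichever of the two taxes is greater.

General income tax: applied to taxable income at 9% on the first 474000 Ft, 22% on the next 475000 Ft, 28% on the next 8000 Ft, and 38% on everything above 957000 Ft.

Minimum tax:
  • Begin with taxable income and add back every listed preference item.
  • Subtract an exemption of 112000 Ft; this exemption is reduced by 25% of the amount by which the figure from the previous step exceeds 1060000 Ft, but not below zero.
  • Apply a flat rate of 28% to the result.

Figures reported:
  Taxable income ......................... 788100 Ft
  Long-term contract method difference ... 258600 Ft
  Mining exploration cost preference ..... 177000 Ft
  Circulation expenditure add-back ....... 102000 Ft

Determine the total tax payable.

358435 Ft

General income tax:
  474000 Ft × 9% = 42660 Ft
  314100 Ft × 22% = 69102 Ft
  → 111762 Ft

Minimum tax:
  Adjusted income: 788100 Ft + 258600 Ft + 177000 Ft + 102000 Ft = 1325700 Ft
  Exemption: 112000 Ft − 25% × (1325700 Ft − 1060000 Ft) = 112000 Ft − 66425 Ft = 45575 Ft
  Base: 1325700 Ft − 45575 Ft = 1280125 Ft
  1280125 Ft × 28% = 358435 Ft

358435 Ft > 111762 Ft, so the minimum tax is the binding amount.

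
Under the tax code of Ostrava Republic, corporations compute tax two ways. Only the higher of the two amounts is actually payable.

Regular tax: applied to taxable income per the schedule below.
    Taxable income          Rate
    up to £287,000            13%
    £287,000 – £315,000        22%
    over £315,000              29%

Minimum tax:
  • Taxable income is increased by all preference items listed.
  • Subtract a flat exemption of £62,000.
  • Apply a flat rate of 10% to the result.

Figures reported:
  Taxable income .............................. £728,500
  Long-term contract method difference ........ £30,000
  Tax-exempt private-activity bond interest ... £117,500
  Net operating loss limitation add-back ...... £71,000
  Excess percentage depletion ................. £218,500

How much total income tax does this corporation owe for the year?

Regular tax:
  £287,000 × 13% = £37,310
  £28,000 × 22% = £6,160
  £413,500 × 29% = £119,915
  → £163,385

Minimum tax:
  Adjusted income: £728,500 + £30,000 + £117,500 + £71,000 + £218,500 = £1,165,500
  Less exemption £62,000 → base £1,103,500
  £1,103,500 × 10% = £110,350

£163,385 > £110,350, so the regular tax governs.

£163,385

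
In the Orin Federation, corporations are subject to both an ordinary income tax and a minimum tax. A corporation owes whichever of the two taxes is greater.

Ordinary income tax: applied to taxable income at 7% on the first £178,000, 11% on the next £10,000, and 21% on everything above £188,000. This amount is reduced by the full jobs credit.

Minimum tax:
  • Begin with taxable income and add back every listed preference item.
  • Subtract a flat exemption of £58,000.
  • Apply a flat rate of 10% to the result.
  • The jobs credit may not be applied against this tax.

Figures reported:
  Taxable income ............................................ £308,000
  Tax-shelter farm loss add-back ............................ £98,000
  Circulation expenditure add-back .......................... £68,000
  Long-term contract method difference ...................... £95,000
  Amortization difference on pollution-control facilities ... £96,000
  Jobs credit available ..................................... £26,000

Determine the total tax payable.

£60,700

Minimum tax:
  Adjusted income: £308,000 + £98,000 + £68,000 + £95,000 + £96,000 = £665,000
  Less exemption £58,000 → base £607,000
  £607,000 × 10% = £60,700

Ordinary income tax:
  £178,000 × 7% = £12,460
  £10,000 × 11% = £1,100
  £120,000 × 21% = £25,200
  → £38,760
  Less jobs credit £26,000 → £12,760

£60,700 > £12,760, so the minimum tax is the binding amount.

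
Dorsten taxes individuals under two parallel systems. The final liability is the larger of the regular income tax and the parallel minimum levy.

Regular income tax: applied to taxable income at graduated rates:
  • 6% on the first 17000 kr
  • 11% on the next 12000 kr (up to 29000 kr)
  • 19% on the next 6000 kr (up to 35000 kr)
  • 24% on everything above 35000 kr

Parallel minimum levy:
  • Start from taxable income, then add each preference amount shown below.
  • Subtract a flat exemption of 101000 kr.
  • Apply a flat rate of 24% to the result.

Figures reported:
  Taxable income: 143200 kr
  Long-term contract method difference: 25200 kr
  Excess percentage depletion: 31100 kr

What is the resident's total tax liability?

Parallel minimum levy:
  Adjusted income: 143200 kr + 25200 kr + 31100 kr = 199500 kr
  Less exemption 101000 kr → base 98500 kr
  98500 kr × 24% = 23640 kr

Regular income tax:
  17000 kr × 6% = 1020 kr
  12000 kr × 11% = 1320 kr
  6000 kr × 19% = 1140 kr
  108200 kr × 24% = 25968 kr
  → 29448 kr

29448 kr > 23640 kr, so the regular income tax governs.

29448 kr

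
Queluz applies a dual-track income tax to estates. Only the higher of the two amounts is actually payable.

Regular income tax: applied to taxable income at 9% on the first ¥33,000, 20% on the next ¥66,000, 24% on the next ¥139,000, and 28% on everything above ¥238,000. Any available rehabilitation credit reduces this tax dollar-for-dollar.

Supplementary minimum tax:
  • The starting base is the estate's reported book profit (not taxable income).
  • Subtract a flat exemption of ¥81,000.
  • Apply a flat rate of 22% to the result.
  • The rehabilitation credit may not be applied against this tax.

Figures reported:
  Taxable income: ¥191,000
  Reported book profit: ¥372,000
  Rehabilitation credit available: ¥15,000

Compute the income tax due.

¥64,020

Supplementary minimum tax:
  Base (reported book profit): ¥372,000
  Less exemption ¥81,000 → base ¥291,000
  ¥291,000 × 22% = ¥64,020

Regular income tax:
  ¥33,000 × 9% = ¥2,970
  ¥66,000 × 20% = ¥13,200
  ¥92,000 × 24% = ¥22,080
  → ¥38,250
  Less rehabilitation credit ¥15,000 → ¥23,250

¥64,020 > ¥23,250, so the supplementary minimum tax is the binding amount.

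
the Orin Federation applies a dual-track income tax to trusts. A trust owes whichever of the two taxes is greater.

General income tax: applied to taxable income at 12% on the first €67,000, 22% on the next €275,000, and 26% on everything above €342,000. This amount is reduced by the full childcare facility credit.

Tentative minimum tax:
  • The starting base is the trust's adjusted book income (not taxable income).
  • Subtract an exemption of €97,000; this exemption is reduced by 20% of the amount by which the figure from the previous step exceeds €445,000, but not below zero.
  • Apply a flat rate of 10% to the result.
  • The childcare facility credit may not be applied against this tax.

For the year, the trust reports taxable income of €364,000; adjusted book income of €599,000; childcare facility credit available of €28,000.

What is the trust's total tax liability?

General income tax:
  €67,000 × 12% = €8,040
  €275,000 × 22% = €60,500
  €22,000 × 26% = €5,720
  → €74,260
  Less childcare facility credit €28,000 → €46,260

Tentative minimum tax:
  Base (adjusted book income): €599,000
  Exemption: €97,000 − 20% × (€599,000 − €445,000) = €97,000 − €30,800 = €66,200
  Base: €599,000 − €66,200 = €532,800
  €532,800 × 10% = €53,280

€53,280 > €46,260, so the tentative minimum tax is the binding amount.

€53,280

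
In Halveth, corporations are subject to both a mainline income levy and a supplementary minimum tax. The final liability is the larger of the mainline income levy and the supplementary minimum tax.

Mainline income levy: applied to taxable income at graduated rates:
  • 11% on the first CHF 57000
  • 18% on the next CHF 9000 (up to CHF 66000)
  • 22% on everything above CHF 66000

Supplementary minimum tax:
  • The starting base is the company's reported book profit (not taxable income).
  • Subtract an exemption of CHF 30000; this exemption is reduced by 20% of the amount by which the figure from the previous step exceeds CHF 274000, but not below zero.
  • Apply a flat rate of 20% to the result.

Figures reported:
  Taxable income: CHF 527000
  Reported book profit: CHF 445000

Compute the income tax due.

Mainline income levy:
  CHF 57000 × 11% = CHF 6270
  CHF 9000 × 18% = CHF 1620
  CHF 461000 × 22% = CHF 101420
  → CHF 109310

Supplementary minimum tax:
  Base (reported book profit): CHF 445000
  Exemption: 20% × (CHF 445000 − CHF 274000) = CHF 34200 ≥ CHF 30000, so the exemption is fully phased out
  Base: CHF 445000 − CHF 0 = CHF 445000
  CHF 445000 × 20% = CHF 89000

CHF 109310 > CHF 89000, so the mainline income levy governs.

CHF 109310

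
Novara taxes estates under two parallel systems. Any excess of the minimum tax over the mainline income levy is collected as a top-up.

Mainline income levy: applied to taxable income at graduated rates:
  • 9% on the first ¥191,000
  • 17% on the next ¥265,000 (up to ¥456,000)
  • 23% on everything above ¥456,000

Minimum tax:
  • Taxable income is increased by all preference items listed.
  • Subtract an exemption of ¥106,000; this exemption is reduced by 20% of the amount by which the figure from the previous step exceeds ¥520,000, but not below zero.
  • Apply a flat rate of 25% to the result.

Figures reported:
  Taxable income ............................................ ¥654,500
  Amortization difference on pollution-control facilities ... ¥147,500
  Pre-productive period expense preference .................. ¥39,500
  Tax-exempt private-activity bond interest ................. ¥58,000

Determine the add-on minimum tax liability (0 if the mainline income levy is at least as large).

Minimum tax:
  Adjusted income: ¥654,500 + ¥147,500 + ¥39,500 + ¥58,000 = ¥899,500
  Exemption: ¥106,000 − 20% × (¥899,500 − ¥520,000) = ¥106,000 − ¥75,900 = ¥30,100
  Base: ¥899,500 − ¥30,100 = ¥869,400
  ¥869,400 × 25% = ¥217,350

Mainline income levy:
  ¥191,000 × 9% = ¥17,190
  ¥265,000 × 17% = ¥45,050
  ¥198,500 × 23% = ¥45,655
  → ¥107,895

Excess of minimum tax over mainline income levy: ¥217,350 − ¥107,895 = ¥109,455.

¥109,455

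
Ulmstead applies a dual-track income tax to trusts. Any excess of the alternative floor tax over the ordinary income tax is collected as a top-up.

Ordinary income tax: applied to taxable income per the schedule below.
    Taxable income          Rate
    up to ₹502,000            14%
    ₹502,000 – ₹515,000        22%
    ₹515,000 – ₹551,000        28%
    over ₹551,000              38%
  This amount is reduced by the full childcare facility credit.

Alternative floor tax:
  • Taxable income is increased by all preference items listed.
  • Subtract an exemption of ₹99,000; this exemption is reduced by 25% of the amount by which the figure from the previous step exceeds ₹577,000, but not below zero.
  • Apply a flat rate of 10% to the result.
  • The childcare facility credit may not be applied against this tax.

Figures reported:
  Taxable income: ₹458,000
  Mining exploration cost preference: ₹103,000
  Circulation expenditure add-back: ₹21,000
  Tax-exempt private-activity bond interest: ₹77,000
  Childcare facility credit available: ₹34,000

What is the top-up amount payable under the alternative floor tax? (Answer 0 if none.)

Ordinary income tax:
  ₹458,000 × 14% = ₹64,120
  Less childcare facility credit ₹34,000 → ₹30,120

Alternative floor tax:
  Adjusted income: ₹458,000 + ₹103,000 + ₹21,000 + ₹77,000 = ₹659,000
  Exemption: ₹99,000 − 25% × (₹659,000 − ₹577,000) = ₹99,000 − ₹20,500 = ₹78,500
  Base: ₹659,000 − ₹78,500 = ₹580,500
  ₹580,500 × 10% = ₹58,050

Excess of alternative floor tax over ordinary income tax: ₹58,050 − ₹30,120 = ₹27,930.

₹27,930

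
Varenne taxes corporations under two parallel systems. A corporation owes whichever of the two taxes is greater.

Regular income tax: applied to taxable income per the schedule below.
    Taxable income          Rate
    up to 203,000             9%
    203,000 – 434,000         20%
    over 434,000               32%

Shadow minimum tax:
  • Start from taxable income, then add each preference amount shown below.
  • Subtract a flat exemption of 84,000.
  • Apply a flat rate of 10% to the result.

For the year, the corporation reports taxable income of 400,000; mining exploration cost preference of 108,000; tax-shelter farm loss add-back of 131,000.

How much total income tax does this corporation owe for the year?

57,670

Regular income tax:
  203,000 × 9% = 18,270
  197,000 × 20% = 39,400
  → 57,670

Shadow minimum tax:
  Adjusted income: 400,000 + 108,000 + 131,000 = 639,000
  Less exemption 84,000 → base 555,000
  555,000 × 10% = 55,500

57,670 > 55,500, so the regular income tax governs.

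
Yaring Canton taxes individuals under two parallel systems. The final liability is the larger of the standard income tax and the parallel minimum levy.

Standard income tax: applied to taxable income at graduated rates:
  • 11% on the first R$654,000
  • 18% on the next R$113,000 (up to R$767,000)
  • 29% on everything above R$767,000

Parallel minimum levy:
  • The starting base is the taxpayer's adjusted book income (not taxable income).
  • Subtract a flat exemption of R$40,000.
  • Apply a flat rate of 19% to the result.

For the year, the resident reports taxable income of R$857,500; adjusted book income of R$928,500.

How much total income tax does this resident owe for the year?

Parallel minimum levy:
  Base (adjusted book income): R$928,500
  Less exemption R$40,000 → base R$888,500
  R$888,500 × 19% = R$168,815

Standard income tax:
  R$654,000 × 11% = R$71,940
  R$113,000 × 18% = R$20,340
  R$90,500 × 29% = R$26,245
  → R$118,525

R$168,815 > R$118,525, so the parallel minimum levy is the binding amount.

R$168,815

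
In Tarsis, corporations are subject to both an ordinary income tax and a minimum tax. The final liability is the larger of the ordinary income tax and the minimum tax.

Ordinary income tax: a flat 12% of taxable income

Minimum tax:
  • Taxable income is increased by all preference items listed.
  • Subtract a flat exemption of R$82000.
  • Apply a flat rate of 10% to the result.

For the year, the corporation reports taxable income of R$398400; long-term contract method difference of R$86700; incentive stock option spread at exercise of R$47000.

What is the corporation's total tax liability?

Minimum tax:
  Adjusted income: R$398400 + R$86700 + R$47000 = R$532100
  Less exemption R$82000 → base R$450100
  R$450100 × 10% = R$45010

Ordinary income tax:
  R$398400 × 12% = R$47808

R$47808 > R$45010, so the ordinary income tax governs.

R$47808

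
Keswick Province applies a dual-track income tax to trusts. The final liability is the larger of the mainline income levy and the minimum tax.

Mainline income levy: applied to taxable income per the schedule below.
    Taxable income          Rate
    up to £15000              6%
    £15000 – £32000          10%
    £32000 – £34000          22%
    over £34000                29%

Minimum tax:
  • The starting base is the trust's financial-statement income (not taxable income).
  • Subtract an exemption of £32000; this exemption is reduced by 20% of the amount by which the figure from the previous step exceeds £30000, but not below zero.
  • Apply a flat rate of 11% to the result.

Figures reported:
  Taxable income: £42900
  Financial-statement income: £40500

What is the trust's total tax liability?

£5621

Minimum tax:
  Base (financial-statement income): £40500
  Exemption: £32000 − 20% × (£40500 − £30000) = £32000 − £2100 = £29900
  Base: £40500 − £29900 = £10600
  £10600 × 11% = £1166

Mainline income levy:
  £15000 × 6% = £900
  £17000 × 10% = £1700
  £2000 × 22% = £440
  £8900 × 29% = £2581
  → £5621

£5621 > £1166, so the mainline income levy governs.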